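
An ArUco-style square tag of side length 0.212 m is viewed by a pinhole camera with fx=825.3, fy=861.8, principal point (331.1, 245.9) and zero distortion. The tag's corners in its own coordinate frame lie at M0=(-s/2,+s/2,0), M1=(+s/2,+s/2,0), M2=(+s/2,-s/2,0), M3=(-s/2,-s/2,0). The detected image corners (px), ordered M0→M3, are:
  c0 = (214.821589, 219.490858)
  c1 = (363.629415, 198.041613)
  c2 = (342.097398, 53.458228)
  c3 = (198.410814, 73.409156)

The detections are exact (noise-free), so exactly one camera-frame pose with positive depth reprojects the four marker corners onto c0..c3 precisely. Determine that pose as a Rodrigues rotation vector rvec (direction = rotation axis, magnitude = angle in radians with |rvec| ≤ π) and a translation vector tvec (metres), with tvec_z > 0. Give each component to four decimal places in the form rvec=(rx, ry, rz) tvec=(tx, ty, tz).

rvec=(-0.2030, -0.0152, -0.1411) tvec=(-0.0738, -0.1530, 1.1869)

Intrinsics K: fx=825.3, fy=861.8, cx=331.1, cy=245.9
Marker side s = 0.212 m; corners in marker frame (Z=0):
  M0 = (-0.1060, +0.1060, 0)
  M1 = (+0.1060, +0.1060, 0)
  M2 = (+0.1060, -0.1060, 0)
  M3 = (-0.1060, -0.1060, 0)
Detected image corners:
  c0 = (214.821589, 219.490858) px
  c1 = (363.629415, 198.041613) px
  c2 = (342.097398, 53.458228) px
  c3 = (198.410814, 73.409156) px
Planar DLT: solve 8×8 A·h = b for H (H[2,2]=1):
  H  [+696.52475 +42.41802 +279.76155]
  H  [-94.22426 +662.60577 +134.77599]
  H  [+0.02465 -0.16838 +1.00000]
B = K⁻¹H; ‖b₁‖=0.842516, ‖b₂‖=0.842516; λ = 2/(‖b₁‖+‖b₂‖) = 1.186921, sign → tz>0 ⇒ λ=+1.186921
r₁ = λ·B[:,0] = (+0.98998,-0.13812,+0.02926); r₂ = λ·B[:,1] = (+0.14118,+0.96960,-0.19985)
r₃ = r₁×r₂ = (-0.00076,+0.20198,+0.97939); SVD([r₁ r₂ r₃]) → R = UVᵀ:
  R  [+0.98998 +0.14118 -0.00076]
  R  [-0.13812 +0.96960 +0.20198]
  R  [+0.02926 -0.19985 +0.97939]
t = (-0.07383, -0.15305, +1.18692) m
tr R = 2.938976; θ = arccos((tr R − 1)/2) = 0.247663 rad = 14.190°
axis k = ((R−Rᵀ)₃₂, (R−Rᵀ)₁₃, (R−Rᵀ)₂₁) / (2 sinθ) = (-0.819586, -0.061227, -0.569676)
rvec = θ·k = (-0.202981, -0.015164, -0.141088)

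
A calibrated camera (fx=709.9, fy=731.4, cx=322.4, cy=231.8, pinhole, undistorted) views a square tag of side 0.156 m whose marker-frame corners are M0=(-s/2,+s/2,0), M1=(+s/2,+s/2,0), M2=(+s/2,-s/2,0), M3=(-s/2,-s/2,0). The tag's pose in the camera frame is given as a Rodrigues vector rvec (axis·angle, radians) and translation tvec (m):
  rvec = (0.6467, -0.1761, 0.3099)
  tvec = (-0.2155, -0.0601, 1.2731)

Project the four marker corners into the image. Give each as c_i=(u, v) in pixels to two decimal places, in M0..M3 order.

c0=(149.97, 221.06) c1=(232.93, 240.84) c2=(256.50, 172.58) c3=(168.29, 149.09)

Intrinsics K: fx=709.9, fy=731.4, cx=322.4, cy=231.8
Marker side s = 0.156 m; corners in marker frame (Z=0):
  M0 = (-0.0780, +0.0780, 0)
  M1 = (+0.0780, +0.0780, 0)
  M2 = (+0.0780, -0.0780, 0)
  M3 = (-0.0780, -0.0780, 0)
rvec = (0.6467, -0.1761, 0.3099), |rvec| = θ = 0.73842 rad = 42.309°
Rodrigues: sinθ=0.67312, 1−cosθ=0.26047; R = I + sinθ·[k]× + (1−cosθ)·[k]×²:
    [+0.93931 -0.33690 -0.06479]
    [+0.22809 +0.75434 -0.61558]
    [+0.25626 +0.56344 +0.78541]
t = (-0.2155, -0.0601, 1.2731) m
M0: Pc = R·M0+t = (-0.31504, -0.01905, +1.29706); u = 709.9·(-0.31504)/1.29706 + 322.4 = 149.9718, v = 731.4·(-0.01905)/1.29706 + 231.8 = 221.0565
M1: Pc = R·M1+t = (-0.16851, +0.01653, +1.33704); u = 709.9·(-0.16851)/1.33704 + 322.4 = 232.9287, v = 731.4·(+0.01653)/1.33704 + 231.8 = 240.8425
M2: Pc = R·M2+t = (-0.11596, -0.10115, +1.24914); u = 709.9·(-0.11596)/1.24914 + 322.4 = 256.5010, v = 731.4·(-0.10115)/1.24914 + 231.8 = 172.5758
M3: Pc = R·M3+t = (-0.26249, -0.13673, +1.20916); u = 709.9·(-0.26249)/1.20916 + 322.4 = 168.2930, v = 731.4·(-0.13673)/1.20916 + 231.8 = 149.0945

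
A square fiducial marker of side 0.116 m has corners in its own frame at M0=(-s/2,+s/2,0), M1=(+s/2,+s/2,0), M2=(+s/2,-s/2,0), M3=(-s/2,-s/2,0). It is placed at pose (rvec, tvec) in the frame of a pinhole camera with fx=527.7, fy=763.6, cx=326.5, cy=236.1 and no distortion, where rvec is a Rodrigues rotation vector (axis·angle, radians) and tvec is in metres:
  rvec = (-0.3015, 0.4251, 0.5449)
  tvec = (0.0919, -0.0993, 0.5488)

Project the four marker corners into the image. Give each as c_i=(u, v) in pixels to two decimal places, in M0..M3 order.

Intrinsics K: fx=527.7, fy=763.6, cx=326.5, cy=236.1
Marker side s = 0.116 m; corners in marker frame (Z=0):
  M0 = (-0.0580, +0.0580, 0)
  M1 = (+0.0580, +0.0580, 0)
  M2 = (+0.0580, -0.0580, 0)
  M3 = (-0.0580, -0.0580, 0)
rvec = (-0.3015, 0.4251, 0.5449), |rvec| = θ = 0.75401 rad = 43.201°
Rodrigues: sinθ=0.68457, 1−cosθ=0.27105; R = I + sinθ·[k]× + (1−cosθ)·[k]×²:
    [+0.77229 -0.55582 +0.30762]
    [+0.43361 +0.81511 +0.38417]
    [-0.46427 -0.16330 +0.87051]
t = (0.0919, -0.0993, 0.5488) m
M0: Pc = R·M0+t = (+0.01487, -0.07717, +0.56626); u = 527.7·(+0.01487)/0.56626 + 326.5 = 340.3571, v = 763.6·(-0.07717)/0.56626 + 236.1 = 132.0313
M1: Pc = R·M1+t = (+0.10446, -0.02687, +0.51240); u = 527.7·(+0.10446)/0.51240 + 326.5 = 434.0740, v = 763.6·(-0.02687)/0.51240 + 236.1 = 196.0507
M2: Pc = R·M2+t = (+0.16893, -0.12143, +0.53134); u = 527.7·(+0.16893)/0.53134 + 326.5 = 494.2720, v = 763.6·(-0.12143)/0.53134 + 236.1 = 61.5963
M3: Pc = R·M3+t = (+0.07934, -0.17173, +0.58520); u = 527.7·(+0.07934)/0.58520 + 326.5 = 398.0488, v = 763.6·(-0.17173)/0.58520 + 236.1 = 12.0231

c0=(340.36, 132.03) c1=(434.07, 196.05) c2=(494.27, 61.60) c3=(398.05, 12.02)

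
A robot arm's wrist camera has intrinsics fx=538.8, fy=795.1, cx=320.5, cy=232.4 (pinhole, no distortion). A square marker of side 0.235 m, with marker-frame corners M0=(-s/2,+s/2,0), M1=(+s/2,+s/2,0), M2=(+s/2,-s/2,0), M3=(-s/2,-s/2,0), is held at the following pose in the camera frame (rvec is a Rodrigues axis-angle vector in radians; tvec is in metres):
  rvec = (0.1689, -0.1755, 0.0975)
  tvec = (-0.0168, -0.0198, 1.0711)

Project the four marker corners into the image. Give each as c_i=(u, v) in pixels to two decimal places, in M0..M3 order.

c0=(247.37, 296.32) c1=(361.86, 307.59) c2=(376.40, 139.49) c3=(258.38, 120.84)

Intrinsics K: fx=538.8, fy=795.1, cx=320.5, cy=232.4
Marker side s = 0.235 m; corners in marker frame (Z=0):
  M0 = (-0.1175, +0.1175, 0)
  M1 = (+0.1175, +0.1175, 0)
  M2 = (+0.1175, -0.1175, 0)
  M3 = (-0.1175, -0.1175, 0)
rvec = (0.1689, -0.1755, 0.0975), |rvec| = θ = 0.26236 rad = 15.032°
Rodrigues: sinθ=0.25936, 1−cosθ=0.03422; R = I + sinθ·[k]× + (1−cosθ)·[k]×²:
    [+0.97996 -0.11112 -0.16531]
    [+0.08165 +0.98109 -0.17548]
    [+0.18168 +0.15846 +0.97051]
t = (-0.0168, -0.0198, 1.0711) m
M0: Pc = R·M0+t = (-0.14500, +0.08588, +1.06837); u = 538.8·(-0.14500)/1.06837 + 320.5 = 247.3726, v = 795.1·(+0.08588)/1.06837 + 232.4 = 296.3167
M1: Pc = R·M1+t = (+0.08529, +0.10507, +1.11107); u = 538.8·(+0.08529)/1.11107 + 320.5 = 361.8599, v = 795.1·(+0.10507)/1.11107 + 232.4 = 307.5915
M2: Pc = R·M2+t = (+0.11140, -0.12548, +1.07383); u = 538.8·(+0.11140)/1.07383 + 320.5 = 376.3968, v = 795.1·(-0.12548)/1.07383 + 232.4 = 139.4868
M3: Pc = R·M3+t = (-0.11889, -0.14467, +1.03113); u = 538.8·(-0.11889)/1.03113 + 320.5 = 258.3768, v = 795.1·(-0.14467)/1.03113 + 232.4 = 120.8443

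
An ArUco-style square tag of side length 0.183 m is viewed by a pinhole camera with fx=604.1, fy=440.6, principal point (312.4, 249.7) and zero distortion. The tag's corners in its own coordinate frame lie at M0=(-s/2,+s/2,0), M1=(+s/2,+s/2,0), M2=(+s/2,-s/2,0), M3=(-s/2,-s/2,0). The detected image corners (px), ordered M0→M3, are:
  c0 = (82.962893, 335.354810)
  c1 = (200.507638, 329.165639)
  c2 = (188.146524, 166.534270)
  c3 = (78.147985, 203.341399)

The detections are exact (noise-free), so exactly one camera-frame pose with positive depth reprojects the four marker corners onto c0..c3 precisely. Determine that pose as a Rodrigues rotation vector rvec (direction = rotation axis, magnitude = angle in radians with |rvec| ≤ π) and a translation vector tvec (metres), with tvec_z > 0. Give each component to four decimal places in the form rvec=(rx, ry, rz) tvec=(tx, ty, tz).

Intrinsics K: fx=604.1, fy=440.6, cx=312.4, cy=249.7
Marker side s = 0.183 m; corners in marker frame (Z=0):
  M0 = (-0.0915, +0.0915, 0)
  M1 = (+0.0915, +0.0915, 0)
  M2 = (+0.0915, -0.0915, 0)
  M3 = (-0.0915, -0.0915, 0)
Detected image corners:
  c0 = (82.962893, 335.354810) px
  c1 = (200.507638, 329.165639) px
  c2 = (188.146524, 166.534270) px
  c3 = (78.147985, 203.341399) px
Planar DLT: solve 8×8 A·h = b for H (H[2,2]=1):
  H  [+459.60768 +7.09282 +131.21455]
  H  [-423.58592 +725.26180 +257.91053]
  H  [-1.17562 -0.27370 +1.00000]
B = K⁻¹H; ‖b₁‖=1.828308, ‖b₂‖=1.828307; λ = 2/(‖b₁‖+‖b₂‖) = 0.546954, sign → tz>0 ⇒ λ=+0.546954
r₁ = λ·B[:,0] = (+0.74865,-0.16142,-0.64301); r₂ = λ·B[:,1] = (+0.08384,+0.98517,-0.14970)
r₃ = r₁×r₂ = (+0.65764,+0.05817,+0.75108); SVD([r₁ r₂ r₃]) → R = UVᵀ:
  R  [+0.74865 +0.08384 +0.65764]
  R  [-0.16142 +0.98517 +0.05817]
  R  [-0.64301 -0.14970 +0.75108]
t = (-0.16405, +0.01019, +0.54695) m
tr R = 2.484905; θ = arccos((tr R − 1)/2) = 0.734072 rad = 42.059°
axis k = ((R−Rᵀ)₃₂, (R−Rᵀ)₁₃, (R−Rᵀ)₂₁) / (2 sinθ) = (-0.155151, +0.970782, -0.183057)
rvec = θ·k = (-0.113892, +0.712624, -0.134377)

rvec=(-0.1139, 0.7126, -0.1344) tvec=(-0.1640, 0.0102, 0.5470)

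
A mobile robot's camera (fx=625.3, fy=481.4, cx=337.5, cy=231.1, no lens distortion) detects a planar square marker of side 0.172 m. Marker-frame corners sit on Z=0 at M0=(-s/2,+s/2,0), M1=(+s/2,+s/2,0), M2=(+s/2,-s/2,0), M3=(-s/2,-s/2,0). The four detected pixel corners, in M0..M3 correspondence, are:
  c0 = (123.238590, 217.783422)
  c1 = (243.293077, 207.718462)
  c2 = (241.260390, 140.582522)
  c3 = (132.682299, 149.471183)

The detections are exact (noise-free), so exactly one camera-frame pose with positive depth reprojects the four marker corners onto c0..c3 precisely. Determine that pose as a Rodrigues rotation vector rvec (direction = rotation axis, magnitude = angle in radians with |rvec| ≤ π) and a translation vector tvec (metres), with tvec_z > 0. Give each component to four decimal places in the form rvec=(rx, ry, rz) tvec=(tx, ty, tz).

Intrinsics K: fx=625.3, fy=481.4, cx=337.5, cy=231.1
Marker side s = 0.172 m; corners in marker frame (Z=0):
  M0 = (-0.0860, +0.0860, 0)
  M1 = (+0.0860, +0.0860, 0)
  M2 = (+0.0860, -0.0860, 0)
  M3 = (-0.0860, -0.0860, 0)
Detected image corners:
  c0 = (123.238590, 217.783422) px
  c1 = (243.293077, 207.718462) px
  c2 = (241.260390, 140.582522) px
  c3 = (132.682299, 149.471183) px
Planar DLT: solve 8×8 A·h = b for H (H[2,2]=1):
  H  [+666.54728 -129.42020 +185.30683]
  H  [-51.45660 +289.43901 +177.18309]
  H  [+0.01940 -0.58304 +1.00000]
B = K⁻¹H; ‖b₁‖=1.062050, ‖b₂‖=1.062050; λ = 2/(‖b₁‖+‖b₂‖) = 0.941576, sign → tz>0 ⇒ λ=+0.941576
r₁ = λ·B[:,0] = (+0.99383,-0.10941,+0.01826); r₂ = λ·B[:,1] = (+0.10143,+0.82966,-0.54898)
r₃ = r₁×r₂ = (+0.04491,+0.54744,+0.83564); SVD([r₁ r₂ r₃]) → R = UVᵀ:
  R  [+0.99383 +0.10143 +0.04491]
  R  [-0.10941 +0.82966 +0.54744]
  R  [+0.01826 -0.54898 +0.83564]
t = (-0.22917, -0.10546, +0.94158) m
tr R = 2.659124; θ = arccos((tr R − 1)/2) = 0.592473 rad = 33.946°
axis k = ((R−Rᵀ)₃₂, (R−Rᵀ)₁₃, (R−Rᵀ)₂₁) / (2 sinθ) = (-0.981729, +0.023863, -0.188782)
rvec = θ·k = (-0.581648, +0.014138, -0.111849)

rvec=(-0.5816, 0.0141, -0.1118) tvec=(-0.2292, -0.1055, 0.9416)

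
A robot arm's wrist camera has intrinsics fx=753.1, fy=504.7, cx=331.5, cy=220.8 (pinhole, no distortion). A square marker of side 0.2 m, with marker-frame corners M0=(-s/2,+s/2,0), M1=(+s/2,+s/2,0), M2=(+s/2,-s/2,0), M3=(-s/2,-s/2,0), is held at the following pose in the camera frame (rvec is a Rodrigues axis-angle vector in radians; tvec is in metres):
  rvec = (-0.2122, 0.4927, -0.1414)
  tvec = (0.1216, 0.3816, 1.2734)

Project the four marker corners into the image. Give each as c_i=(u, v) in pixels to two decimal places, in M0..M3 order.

Intrinsics K: fx=753.1, fy=504.7, cx=331.5, cy=220.8
Marker side s = 0.2 m; corners in marker frame (Z=0):
  M0 = (-0.1000, +0.1000, 0)
  M1 = (+0.1000, +0.1000, 0)
  M2 = (+0.1000, -0.1000, 0)
  M3 = (-0.1000, -0.1000, 0)
rvec = (-0.2122, 0.4927, -0.1414), |rvec| = θ = 0.55478 rad = 31.786°
Rodrigues: sinθ=0.52675, 1−cosθ=0.14998; R = I + sinθ·[k]× + (1−cosθ)·[k]×²:
    [+0.87196 +0.08331 +0.48243]
    [-0.18521 +0.96831 +0.16753]
    [-0.45319 -0.23543 +0.85976]
t = (0.1216, 0.3816, 1.2734) m
M0: Pc = R·M0+t = (+0.04273, +0.49695, +1.29518); u = 753.1·(+0.04273)/1.29518 + 331.5 = 356.3488, v = 504.7·(+0.49695)/1.29518 + 220.8 = 414.4506
M1: Pc = R·M1+t = (+0.21713, +0.45991, +1.20454); u = 753.1·(+0.21713)/1.20454 + 331.5 = 467.2520, v = 504.7·(+0.45991)/1.20454 + 220.8 = 413.5021
M2: Pc = R·M2+t = (+0.20047, +0.26625, +1.25162); u = 753.1·(+0.20047)/1.25162 + 331.5 = 452.1196, v = 504.7·(+0.26625)/1.25162 + 220.8 = 328.1608
M3: Pc = R·M3+t = (+0.02607, +0.30329, +1.34226); u = 753.1·(+0.02607)/1.34226 + 331.5 = 346.1287, v = 504.7·(+0.30329)/1.34226 + 220.8 = 334.8389

c0=(356.35, 414.45) c1=(467.25, 413.50) c2=(452.12, 328.16) c3=(346.13, 334.84)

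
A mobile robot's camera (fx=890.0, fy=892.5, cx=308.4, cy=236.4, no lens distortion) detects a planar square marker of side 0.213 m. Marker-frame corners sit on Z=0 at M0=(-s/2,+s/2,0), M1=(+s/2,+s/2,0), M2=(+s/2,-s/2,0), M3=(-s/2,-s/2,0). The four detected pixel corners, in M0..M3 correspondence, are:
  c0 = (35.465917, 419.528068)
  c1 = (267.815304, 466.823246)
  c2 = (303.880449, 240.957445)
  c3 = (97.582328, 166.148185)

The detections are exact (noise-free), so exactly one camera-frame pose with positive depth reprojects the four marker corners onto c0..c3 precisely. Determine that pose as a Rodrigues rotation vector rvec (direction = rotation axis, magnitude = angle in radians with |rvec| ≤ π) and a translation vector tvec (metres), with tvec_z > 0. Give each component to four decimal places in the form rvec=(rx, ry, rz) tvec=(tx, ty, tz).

Intrinsics K: fx=890.0, fy=892.5, cx=308.4, cy=236.4
Marker side s = 0.213 m; corners in marker frame (Z=0):
  M0 = (-0.1065, +0.1065, 0)
  M1 = (+0.1065, +0.1065, 0)
  M2 = (+0.1065, -0.1065, 0)
  M3 = (-0.1065, -0.1065, 0)
Detected image corners:
  c0 = (35.465917, 419.528068) px
  c1 = (267.815304, 466.823246) px
  c2 = (303.880449, 240.957445) px
  c3 = (97.582328, 166.148185) px
Planar DLT: solve 8×8 A·h = b for H (H[2,2]=1):
  H  [+1140.53157 -299.11447 +184.79270]
  H  [+497.85128 +986.87317 +320.18405]
  H  [+0.64440 -0.41342 +1.00000]
B = K⁻¹H; ‖b₁‖=1.298042, ‖b₂‖=1.298042; λ = 2/(‖b₁‖+‖b₂‖) = 0.770391, sign → tz>0 ⇒ λ=+0.770391
r₁ = λ·B[:,0] = (+0.81523,+0.29824,+0.49644); r₂ = λ·B[:,1] = (-0.14855,+0.93621,-0.31849)
r₃ = r₁×r₂ = (-0.55976,+0.18590,+0.80753); SVD([r₁ r₂ r₃]) → R = UVᵀ:
  R  [+0.81523 -0.14855 -0.55976]
  R  [+0.29824 +0.93621 +0.18590]
  R  [+0.49644 -0.31849 +0.80753]
t = (-0.10700, +0.07232, +0.77039) m
tr R = 2.558971; θ = arccos((tr R − 1)/2) = 0.676952 rad = 38.787°
axis k = ((R−Rᵀ)₃₂, (R−Rᵀ)₁₃, (R−Rᵀ)₂₁) / (2 sinθ) = (-0.402596, -0.843051, +0.356625)
rvec = θ·k = (-0.272538, -0.570705, +0.241418)

rvec=(-0.2725, -0.5707, 0.2414) tvec=(-0.1070, 0.0723, 0.7704)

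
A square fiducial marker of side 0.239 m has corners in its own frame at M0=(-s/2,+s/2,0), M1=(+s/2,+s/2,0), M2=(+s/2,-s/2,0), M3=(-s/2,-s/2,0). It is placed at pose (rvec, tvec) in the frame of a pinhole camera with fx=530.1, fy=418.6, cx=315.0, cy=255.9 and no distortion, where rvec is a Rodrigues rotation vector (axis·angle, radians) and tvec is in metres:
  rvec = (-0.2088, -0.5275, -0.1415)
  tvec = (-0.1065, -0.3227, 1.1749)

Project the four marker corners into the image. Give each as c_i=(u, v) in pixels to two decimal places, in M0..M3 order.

Intrinsics K: fx=530.1, fy=418.6, cx=315.0, cy=255.9
Marker side s = 0.239 m; corners in marker frame (Z=0):
  M0 = (-0.1195, +0.1195, 0)
  M1 = (+0.1195, +0.1195, 0)
  M2 = (+0.1195, -0.1195, 0)
  M3 = (-0.1195, -0.1195, 0)
rvec = (-0.2088, -0.5275, -0.1415), |rvec| = θ = 0.58470 rad = 33.501°
Rodrigues: sinθ=0.55195, 1−cosθ=0.16612; R = I + sinθ·[k]× + (1−cosθ)·[k]×²:
    [+0.85506 +0.18709 -0.48360]
    [-0.08005 +0.96909 +0.23337]
    [+0.51231 -0.16084 +0.84361]
t = (-0.1065, -0.3227, 1.1749) m
M0: Pc = R·M0+t = (-0.18632, -0.19733, +1.09446); u = 530.1·(-0.18632)/1.09446 + 315.0 = 224.7551, v = 418.6·(-0.19733)/1.09446 + 255.9 = 180.4277
M1: Pc = R·M1+t = (+0.01804, -0.21646, +1.21690); u = 530.1·(+0.01804)/1.21690 + 315.0 = 322.8574, v = 418.6·(-0.21646)/1.21690 + 255.9 = 181.4400
M2: Pc = R·M2+t = (-0.02668, -0.44807, +1.25534); u = 530.1·(-0.02668)/1.25534 + 315.0 = 303.7346, v = 418.6·(-0.44807)/1.25534 + 255.9 = 106.4879
M3: Pc = R·M3+t = (-0.23104, -0.42894, +1.13290); u = 530.1·(-0.23104)/1.13290 + 315.0 = 206.8941, v = 418.6·(-0.42894)/1.13290 + 255.9 = 97.4092

c0=(224.76, 180.43) c1=(322.86, 181.44) c2=(303.73, 106.49) c3=(206.89, 97.41)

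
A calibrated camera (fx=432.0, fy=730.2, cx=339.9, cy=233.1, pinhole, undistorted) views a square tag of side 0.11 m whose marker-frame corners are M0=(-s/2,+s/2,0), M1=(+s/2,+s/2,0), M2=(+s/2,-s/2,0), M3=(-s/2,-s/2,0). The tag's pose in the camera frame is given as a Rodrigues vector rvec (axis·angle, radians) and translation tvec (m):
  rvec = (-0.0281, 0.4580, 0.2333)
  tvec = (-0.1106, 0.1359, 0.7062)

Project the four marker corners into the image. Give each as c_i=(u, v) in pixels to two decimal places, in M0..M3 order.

Intrinsics K: fx=432.0, fy=730.2, cx=339.9, cy=233.1
Marker side s = 0.11 m; corners in marker frame (Z=0):
  M0 = (-0.0550, +0.0550, 0)
  M1 = (+0.0550, +0.0550, 0)
  M2 = (+0.0550, -0.0550, 0)
  M3 = (-0.0550, -0.0550, 0)
rvec = (-0.0281, 0.4580, 0.2333), |rvec| = θ = 0.51476 rad = 29.494°
Rodrigues: sinθ=0.49233, 1−cosθ=0.12959; R = I + sinθ·[k]× + (1−cosθ)·[k]×²:
    [+0.87079 -0.22943 +0.43483]
    [+0.21684 +0.97300 +0.07913]
    [-0.44125 +0.02538 +0.89703]
t = (-0.1106, 0.1359, 0.7062) m
M0: Pc = R·M0+t = (-0.17111, +0.17749, +0.73186); u = 432.0·(-0.17111)/0.73186 + 339.9 = 238.8971, v = 730.2·(+0.17749)/0.73186 + 233.1 = 410.1850
M1: Pc = R·M1+t = (-0.07532, +0.20134, +0.68333); u = 432.0·(-0.07532)/0.68333 + 339.9 = 292.2797, v = 730.2·(+0.20134)/0.68333 + 233.1 = 448.2517
M2: Pc = R·M2+t = (-0.05009, +0.09431, +0.68054); u = 432.0·(-0.05009)/0.68054 + 339.9 = 308.1045, v = 730.2·(+0.09431)/0.68054 + 233.1 = 334.2941
M3: Pc = R·M3+t = (-0.14588, +0.07046, +0.72907); u = 432.0·(-0.14588)/0.72907 + 339.9 = 253.4640, v = 730.2·(+0.07046)/0.72907 + 233.1 = 303.6681

c0=(238.90, 410.18) c1=(292.28, 448.25) c2=(308.10, 334.29) c3=(253.46, 303.67)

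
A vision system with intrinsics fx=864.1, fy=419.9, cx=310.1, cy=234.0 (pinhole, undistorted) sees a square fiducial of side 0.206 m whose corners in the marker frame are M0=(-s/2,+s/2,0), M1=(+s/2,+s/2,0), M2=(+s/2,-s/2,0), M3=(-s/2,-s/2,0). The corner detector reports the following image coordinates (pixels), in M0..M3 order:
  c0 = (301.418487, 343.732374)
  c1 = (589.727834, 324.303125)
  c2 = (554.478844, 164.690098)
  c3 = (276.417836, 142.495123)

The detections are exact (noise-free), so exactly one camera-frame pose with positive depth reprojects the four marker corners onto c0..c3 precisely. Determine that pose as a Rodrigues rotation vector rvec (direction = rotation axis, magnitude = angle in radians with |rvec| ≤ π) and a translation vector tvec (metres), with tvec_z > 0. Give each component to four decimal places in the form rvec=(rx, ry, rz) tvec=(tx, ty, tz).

rvec=(-0.1570, -0.5718, -0.0209) tvec=(0.0760, 0.0082, 0.4816)

Intrinsics K: fx=864.1, fy=419.9, cx=310.1, cy=234.0
Marker side s = 0.206 m; corners in marker frame (Z=0):
  M0 = (-0.1030, +0.1030, 0)
  M1 = (+0.1030, +0.1030, 0)
  M2 = (+0.1030, -0.1030, 0)
  M3 = (-0.1030, -0.1030, 0)
Detected image corners:
  c0 = (301.418487, 343.732374) px
  c1 = (589.727834, 324.303125) px
  c2 = (554.478844, 164.690098) px
  c3 = (276.417836, 142.495123) px
Planar DLT: solve 8×8 A·h = b for H (H[2,2]=1):
  H  [+1857.03486 +22.08905 +446.41874]
  H  [+283.37368 +792.23765 +241.14351]
  H  [+1.12217 -0.29505 +1.00000]
B = K⁻¹H; ‖b₁‖=2.076432, ‖b₂‖=2.076432; λ = 2/(‖b₁‖+‖b₂‖) = 0.481595, sign → tz>0 ⇒ λ=+0.481595
r₁ = λ·B[:,0] = (+0.84105,+0.02384,+0.54043); r₂ = λ·B[:,1] = (+0.06330,+0.98783,-0.14210)
r₃ = r₁×r₂ = (-0.53724,+0.15372,+0.82930); SVD([r₁ r₂ r₃]) → R = UVᵀ:
  R  [+0.84105 +0.06330 -0.53724]
  R  [+0.02384 +0.98783 +0.15372]
  R  [+0.54043 -0.14210 +0.82930]
t = (+0.07598, +0.00819, +0.48160) m
tr R = 2.658180; θ = arccos((tr R − 1)/2) = 0.593318 rad = 33.995°
axis k = ((R−Rᵀ)₃₂, (R−Rᵀ)₁₃, (R−Rᵀ)₂₁) / (2 sinθ) = (-0.264540, -0.963729, -0.035292)
rvec = θ·k = (-0.156957, -0.571798, -0.020939)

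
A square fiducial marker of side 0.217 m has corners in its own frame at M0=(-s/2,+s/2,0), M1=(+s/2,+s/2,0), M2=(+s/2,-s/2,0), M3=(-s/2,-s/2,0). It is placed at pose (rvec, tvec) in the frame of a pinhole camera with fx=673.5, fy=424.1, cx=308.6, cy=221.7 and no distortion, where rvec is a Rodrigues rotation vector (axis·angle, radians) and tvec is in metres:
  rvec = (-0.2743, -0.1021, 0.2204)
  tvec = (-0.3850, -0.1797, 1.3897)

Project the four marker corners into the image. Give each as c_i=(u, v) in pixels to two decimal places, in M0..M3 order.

c0=(53.40, 189.47) c1=(160.03, 205.27) c2=(186.98, 145.45) c3=(85.22, 129.69)

Intrinsics K: fx=673.5, fy=424.1, cx=308.6, cy=221.7
Marker side s = 0.217 m; corners in marker frame (Z=0):
  M0 = (-0.1085, +0.1085, 0)
  M1 = (+0.1085, +0.1085, 0)
  M2 = (+0.1085, -0.1085, 0)
  M3 = (-0.1085, -0.1085, 0)
rvec = (-0.2743, -0.1021, 0.2204), |rvec| = θ = 0.36639 rad = 20.993°
Rodrigues: sinθ=0.35825, 1−cosθ=0.06637; R = I + sinθ·[k]× + (1−cosθ)·[k]×²:
    [+0.97083 -0.20165 -0.12972]
    [+0.22935 +0.93878 +0.25708]
    [+0.06994 -0.27933 +0.95764]
t = (-0.3850, -0.1797, 1.3897) m
M0: Pc = R·M0+t = (-0.51221, -0.10273, +1.35180); u = 673.5·(-0.51221)/1.35180 + 308.6 = 53.4030, v = 424.1·(-0.10273)/1.35180 + 221.7 = 189.4717
M1: Pc = R·M1+t = (-0.30154, -0.05296, +1.36698); u = 673.5·(-0.30154)/1.36698 + 308.6 = 160.0315, v = 424.1·(-0.05296)/1.36698 + 221.7 = 205.2700
M2: Pc = R·M2+t = (-0.25779, -0.25667, +1.42760); u = 673.5·(-0.25779)/1.42760 + 308.6 = 186.9839, v = 424.1·(-0.25667)/1.42760 + 221.7 = 145.4493
M3: Pc = R·M3+t = (-0.46846, -0.30644, +1.41242); u = 673.5·(-0.46846)/1.41242 + 308.6 = 85.2210, v = 424.1·(-0.30644)/1.41242 + 221.7 = 129.6861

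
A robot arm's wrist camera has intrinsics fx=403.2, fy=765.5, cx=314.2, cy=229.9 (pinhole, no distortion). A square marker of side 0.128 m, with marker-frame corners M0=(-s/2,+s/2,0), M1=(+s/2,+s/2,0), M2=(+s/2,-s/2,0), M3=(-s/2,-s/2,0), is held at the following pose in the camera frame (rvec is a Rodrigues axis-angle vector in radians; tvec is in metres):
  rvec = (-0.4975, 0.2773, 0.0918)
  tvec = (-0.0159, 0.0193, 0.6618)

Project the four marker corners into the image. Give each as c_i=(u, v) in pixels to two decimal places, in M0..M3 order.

c0=(260.23, 317.04) c1=(337.56, 325.35) c2=(347.33, 189.55) c3=(275.89, 188.89)

Intrinsics K: fx=403.2, fy=765.5, cx=314.2, cy=229.9
Marker side s = 0.128 m; corners in marker frame (Z=0):
  M0 = (-0.0640, +0.0640, 0)
  M1 = (+0.0640, +0.0640, 0)
  M2 = (+0.0640, -0.0640, 0)
  M3 = (-0.0640, -0.0640, 0)
rvec = (-0.4975, 0.2773, 0.0918), |rvec| = θ = 0.57691 rad = 33.055°
Rodrigues: sinθ=0.54544, 1−cosθ=0.16185; R = I + sinθ·[k]× + (1−cosθ)·[k]×²:
    [+0.95851 -0.15388 +0.23996]
    [+0.01971 +0.87554 +0.48274]
    [-0.28438 -0.45798 +0.84225]
t = (-0.0159, 0.0193, 0.6618) m
M0: Pc = R·M0+t = (-0.08709, +0.07407, +0.65069); u = 403.2·(-0.08709)/0.65069 + 314.2 = 260.2329, v = 765.5·(+0.07407)/0.65069 + 229.9 = 317.0435
M1: Pc = R·M1+t = (+0.03560, +0.07660, +0.61429); u = 403.2·(+0.03560)/0.61429 + 314.2 = 337.5643, v = 765.5·(+0.07660)/0.61429 + 229.9 = 325.3505
M2: Pc = R·M2+t = (+0.05529, -0.03547, +0.67291); u = 403.2·(+0.05529)/0.67291 + 314.2 = 347.3308, v = 765.5·(-0.03547)/0.67291 + 229.9 = 189.5454
M3: Pc = R·M3+t = (-0.06740, -0.03800, +0.70931); u = 403.2·(-0.06740)/0.70931 + 314.2 = 275.8893, v = 765.5·(-0.03800)/0.70931 + 229.9 = 188.8942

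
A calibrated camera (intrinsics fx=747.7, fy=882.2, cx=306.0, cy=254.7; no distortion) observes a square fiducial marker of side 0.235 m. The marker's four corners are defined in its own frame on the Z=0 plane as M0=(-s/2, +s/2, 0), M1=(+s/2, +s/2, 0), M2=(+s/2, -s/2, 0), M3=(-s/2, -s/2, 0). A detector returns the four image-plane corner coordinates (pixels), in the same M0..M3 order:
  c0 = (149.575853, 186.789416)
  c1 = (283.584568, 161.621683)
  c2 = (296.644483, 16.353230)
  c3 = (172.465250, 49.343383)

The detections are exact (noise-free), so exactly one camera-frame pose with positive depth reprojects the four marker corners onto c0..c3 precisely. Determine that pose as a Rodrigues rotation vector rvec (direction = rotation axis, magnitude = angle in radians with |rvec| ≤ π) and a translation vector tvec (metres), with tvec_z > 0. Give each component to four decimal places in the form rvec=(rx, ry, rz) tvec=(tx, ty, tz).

rvec=(-0.4674, 0.4022, -0.0154) tvec=(-0.1324, -0.2093, 1.2015)

Intrinsics K: fx=747.7, fy=882.2, cx=306.0, cy=254.7
Marker side s = 0.235 m; corners in marker frame (Z=0):
  M0 = (-0.1175, +0.1175, 0)
  M1 = (+0.1175, +0.1175, 0)
  M2 = (+0.1175, -0.1175, 0)
  M3 = (-0.1175, -0.1175, 0)
Detected image corners:
  c0 = (149.575853, 186.789416) px
  c1 = (283.584568, 161.621683) px
  c2 = (296.644483, 16.353230) px
  c3 = (172.465250, 49.343383) px
Planar DLT: solve 8×8 A·h = b for H (H[2,2]=1):
  H  [+478.27236 -160.10713 +223.59640]
  H  [-156.65977 +562.88466 +101.00783]
  H  [-0.31104 -0.36732 +1.00000]
B = K⁻¹H; ‖b₁‖=0.832268, ‖b₂‖=0.832268; λ = 2/(‖b₁‖+‖b₂‖) = 1.201536, sign → tz>0 ⇒ λ=+1.201536
r₁ = λ·B[:,0] = (+0.92152,-0.10547,-0.37373); r₂ = λ·B[:,1] = (-0.07667,+0.89406,-0.44134)
r₃ = r₁×r₂ = (+0.38068,+0.43536,+0.81581); SVD([r₁ r₂ r₃]) → R = UVᵀ:
  R  [+0.92152 -0.07667 +0.38068]
  R  [-0.10547 +0.89406 +0.43536]
  R  [-0.37373 -0.44134 +0.81581]
t = (-0.13242, -0.20933, +1.20154) m
tr R = 2.631386; θ = arccos((tr R − 1)/2) = 0.616870 rad = 35.344°
axis k = ((R−Rᵀ)₃₂, (R−Rᵀ)₁₃, (R−Rᵀ)₂₁) / (2 sinθ) = (-0.757761, +0.652057, -0.024894)
rvec = θ·k = (-0.467440, +0.402235, -0.015357)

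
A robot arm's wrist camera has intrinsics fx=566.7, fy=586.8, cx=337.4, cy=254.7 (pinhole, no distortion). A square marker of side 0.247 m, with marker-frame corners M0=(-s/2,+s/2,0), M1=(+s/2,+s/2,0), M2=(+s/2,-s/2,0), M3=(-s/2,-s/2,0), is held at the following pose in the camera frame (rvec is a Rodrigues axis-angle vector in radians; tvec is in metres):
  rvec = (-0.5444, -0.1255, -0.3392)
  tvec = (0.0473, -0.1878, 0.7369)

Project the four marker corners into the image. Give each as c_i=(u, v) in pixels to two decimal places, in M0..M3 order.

Intrinsics K: fx=566.7, fy=586.8, cx=337.4, cy=254.7
Marker side s = 0.247 m; corners in marker frame (Z=0):
  M0 = (-0.1235, +0.1235, 0)
  M1 = (+0.1235, +0.1235, 0)
  M2 = (+0.1235, -0.1235, 0)
  M3 = (-0.1235, -0.1235, 0)
rvec = (-0.5444, -0.1255, -0.3392), |rvec| = θ = 0.65359 rad = 37.448°
Rodrigues: sinθ=0.60804, 1−cosθ=0.20609; R = I + sinθ·[k]× + (1−cosθ)·[k]×²:
    [+0.93689 +0.34852 -0.02766]
    [-0.28260 +0.80151 +0.52700]
    [+0.20584 -0.48592 +0.84942]
t = (0.0473, -0.1878, 0.7369) m
M0: Pc = R·M0+t = (-0.02536, -0.05391, +0.65147); u = 566.7·(-0.02536)/0.65147 + 337.4 = 315.3367, v = 586.8·(-0.05391)/0.65147 + 254.7 = 206.1385
M1: Pc = R·M1+t = (+0.20605, -0.12371, +0.70231); u = 566.7·(+0.20605)/0.70231 + 337.4 = 503.6624, v = 586.8·(-0.12371)/0.70231 + 254.7 = 151.3326
M2: Pc = R·M2+t = (+0.11996, -0.32169, +0.82233); u = 566.7·(+0.11996)/0.82233 + 337.4 = 420.0713, v = 586.8·(-0.32169)/0.82233 + 254.7 = 25.1509
M3: Pc = R·M3+t = (-0.11145, -0.25189, +0.77149); u = 566.7·(-0.11145)/0.77149 + 337.4 = 255.5350, v = 586.8·(-0.25189)/0.77149 + 254.7 = 63.1147

c0=(315.34, 206.14) c1=(503.66, 151.33) c2=(420.07, 25.15) c3=(255.54, 63.11)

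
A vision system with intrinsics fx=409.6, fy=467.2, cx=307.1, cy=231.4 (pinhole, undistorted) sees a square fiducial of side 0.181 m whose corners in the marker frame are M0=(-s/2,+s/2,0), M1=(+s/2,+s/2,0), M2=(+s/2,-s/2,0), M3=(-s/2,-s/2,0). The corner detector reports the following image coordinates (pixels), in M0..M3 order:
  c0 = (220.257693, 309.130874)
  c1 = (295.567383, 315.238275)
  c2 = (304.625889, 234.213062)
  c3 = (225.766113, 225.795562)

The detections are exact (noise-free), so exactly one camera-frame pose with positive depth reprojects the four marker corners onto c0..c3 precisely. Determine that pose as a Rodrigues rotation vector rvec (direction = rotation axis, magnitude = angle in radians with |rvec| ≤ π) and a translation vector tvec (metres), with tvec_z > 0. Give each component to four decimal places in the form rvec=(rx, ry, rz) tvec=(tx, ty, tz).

Intrinsics K: fx=409.6, fy=467.2, cx=307.1, cy=231.4
Marker side s = 0.181 m; corners in marker frame (Z=0):
  M0 = (-0.0905, +0.0905, 0)
  M1 = (+0.0905, +0.0905, 0)
  M2 = (+0.0905, -0.0905, 0)
  M3 = (-0.0905, -0.0905, 0)
Detected image corners:
  c0 = (220.257693, 309.130874) px
  c1 = (295.567383, 315.238275) px
  c2 = (304.625889, 234.213062) px
  c3 = (225.766113, 225.795562) px
Planar DLT: solve 8×8 A·h = b for H (H[2,2]=1):
  H  [+460.09731 +29.44906 +261.92576]
  H  [+75.67820 +526.31079 +272.13020]
  H  [+0.13172 +0.26689 +1.00000]
B = K⁻¹H; ‖b₁‖=1.037480, ‖b₂‖=1.037480; λ = 2/(‖b₁‖+‖b₂‖) = 0.963874, sign → tz>0 ⇒ λ=+0.963874
r₁ = λ·B[:,0] = (+0.98751,+0.09325,+0.12696); r₂ = λ·B[:,1] = (-0.12357,+0.95841,+0.25725)
r₃ = r₁×r₂ = (-0.09769,-0.26972,+0.95797); SVD([r₁ r₂ r₃]) → R = UVᵀ:
  R  [+0.98751 -0.12357 -0.09769]
  R  [+0.09325 +0.95841 -0.26972]
  R  [+0.12696 +0.25725 +0.95797]
t = (-0.10630, +0.08403, +0.96387) m
tr R = 2.903896; θ = arccos((tr R − 1)/2) = 0.311262 rad = 17.834°
axis k = ((R−Rᵀ)₃₂, (R−Rᵀ)₁₃, (R−Rᵀ)₂₁) / (2 sinθ) = (+0.860335, -0.366769, +0.353983)
rvec = θ·k = (+0.267790, -0.114161, +0.110181)

rvec=(0.2678, -0.1142, 0.1102) tvec=(-0.1063, 0.0840, 0.9639)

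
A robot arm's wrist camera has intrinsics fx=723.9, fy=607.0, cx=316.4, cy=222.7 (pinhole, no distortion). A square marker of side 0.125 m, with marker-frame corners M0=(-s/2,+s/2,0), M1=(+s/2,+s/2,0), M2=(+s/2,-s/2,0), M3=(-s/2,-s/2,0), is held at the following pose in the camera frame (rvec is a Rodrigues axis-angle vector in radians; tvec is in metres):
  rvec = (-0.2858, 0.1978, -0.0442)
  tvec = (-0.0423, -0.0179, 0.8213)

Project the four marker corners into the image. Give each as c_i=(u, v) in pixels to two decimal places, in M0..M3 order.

Intrinsics K: fx=723.9, fy=607.0, cx=316.4, cy=222.7
Marker side s = 0.125 m; corners in marker frame (Z=0):
  M0 = (-0.0625, +0.0625, 0)
  M1 = (+0.0625, +0.0625, 0)
  M2 = (+0.0625, -0.0625, 0)
  M3 = (-0.0625, -0.0625, 0)
rvec = (-0.2858, 0.1978, -0.0442), |rvec| = θ = 0.35037 rad = 20.075°
Rodrigues: sinθ=0.34325, 1−cosθ=0.06075; R = I + sinθ·[k]× + (1−cosθ)·[k]×²:
    [+0.97967 +0.01532 +0.20003]
    [-0.07128 +0.95861 +0.27566]
    [-0.18753 -0.28432 +0.94021]
t = (-0.0423, -0.0179, 0.8213) m
M0: Pc = R·M0+t = (-0.10257, +0.04647, +0.81525); u = 723.9·(-0.10257)/0.81525 + 316.4 = 225.3217, v = 607.0·(+0.04647)/0.81525 + 222.7 = 257.2980
M1: Pc = R·M1+t = (+0.01989, +0.03756, +0.79181); u = 723.9·(+0.01989)/0.79181 + 316.4 = 334.5815, v = 607.0·(+0.03756)/0.79181 + 222.7 = 251.4920
M2: Pc = R·M2+t = (+0.01797, -0.08227, +0.82735); u = 723.9·(+0.01797)/0.82735 + 316.4 = 332.1245, v = 607.0·(-0.08227)/0.82735 + 222.7 = 162.3426
M3: Pc = R·M3+t = (-0.10449, -0.07336, +0.85079); u = 723.9·(-0.10449)/0.85079 + 316.4 = 227.4965, v = 607.0·(-0.07336)/0.85079 + 222.7 = 170.3623

c0=(225.32, 257.30) c1=(334.58, 251.49) c2=(332.12, 162.34) c3=(227.50, 170.36)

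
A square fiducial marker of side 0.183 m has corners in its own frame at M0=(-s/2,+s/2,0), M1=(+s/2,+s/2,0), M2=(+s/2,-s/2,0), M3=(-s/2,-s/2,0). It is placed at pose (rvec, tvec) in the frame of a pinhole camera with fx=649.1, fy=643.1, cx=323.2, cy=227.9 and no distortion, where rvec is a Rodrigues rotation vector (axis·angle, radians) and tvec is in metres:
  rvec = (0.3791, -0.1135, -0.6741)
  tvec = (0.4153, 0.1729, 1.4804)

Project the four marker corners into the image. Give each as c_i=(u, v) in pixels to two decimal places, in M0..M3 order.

c0=(493.45, 353.35) c1=(554.92, 304.80) c2=(517.73, 250.14) c3=(453.42, 301.14)

Intrinsics K: fx=649.1, fy=643.1, cx=323.2, cy=227.9
Marker side s = 0.183 m; corners in marker frame (Z=0):
  M0 = (-0.0915, +0.0915, 0)
  M1 = (+0.0915, +0.0915, 0)
  M2 = (+0.0915, -0.0915, 0)
  M3 = (-0.0915, -0.0915, 0)
rvec = (0.3791, -0.1135, -0.6741), |rvec| = θ = 0.78167 rad = 44.786°
Rodrigues: sinθ=0.70447, 1−cosθ=0.29026; R = I + sinθ·[k]× + (1−cosθ)·[k]×²:
    [+0.77801 +0.58708 -0.22369]
    [-0.62796 +0.71586 -0.30531]
    [-0.01911 +0.37800 +0.92561]
t = (0.4153, 0.1729, 1.4804) m
M0: Pc = R·M0+t = (+0.39783, +0.29586, +1.51674); u = 649.1·(+0.39783)/1.51674 + 323.2 = 493.4546, v = 643.1·(+0.29586)/1.51674 + 227.9 = 353.3451
M1: Pc = R·M1+t = (+0.54021, +0.18094, +1.51324); u = 649.1·(+0.54021)/1.51324 + 323.2 = 554.9199, v = 643.1·(+0.18094)/1.51324 + 227.9 = 304.7974
M2: Pc = R·M2+t = (+0.43277, +0.04994, +1.44406); u = 649.1·(+0.43277)/1.44406 + 323.2 = 517.7282, v = 643.1·(+0.04994)/1.44406 + 227.9 = 250.1406
M3: Pc = R·M3+t = (+0.29039, +0.16486, +1.44756); u = 649.1·(+0.29039)/1.44756 + 323.2 = 453.4155, v = 643.1·(+0.16486)/1.44756 + 227.9 = 301.1403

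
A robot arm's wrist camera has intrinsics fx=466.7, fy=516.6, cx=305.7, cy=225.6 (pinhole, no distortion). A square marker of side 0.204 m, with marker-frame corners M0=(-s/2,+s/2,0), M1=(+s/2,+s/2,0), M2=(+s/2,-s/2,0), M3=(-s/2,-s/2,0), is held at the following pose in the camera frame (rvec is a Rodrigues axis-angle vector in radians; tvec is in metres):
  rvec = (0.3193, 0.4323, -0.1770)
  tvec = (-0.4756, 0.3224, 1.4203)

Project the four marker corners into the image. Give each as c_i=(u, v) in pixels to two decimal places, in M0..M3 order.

c0=(135.90, 373.81) c1=(185.77, 375.68) c2=(164.38, 308.63) c3=(113.96, 310.85)

Intrinsics K: fx=466.7, fy=516.6, cx=305.7, cy=225.6
Marker side s = 0.204 m; corners in marker frame (Z=0):
  M0 = (-0.1020, +0.1020, 0)
  M1 = (+0.1020, +0.1020, 0)
  M2 = (+0.1020, -0.1020, 0)
  M3 = (-0.1020, -0.1020, 0)
rvec = (0.3193, 0.4323, -0.1770), |rvec| = θ = 0.56583 rad = 32.420°
Rodrigues: sinθ=0.53612, 1−cosθ=0.15586; R = I + sinθ·[k]× + (1−cosθ)·[k]×²:
    [+0.89377 +0.23490 +0.38209]
    [-0.10051 +0.93512 -0.33978]
    [-0.43711 +0.26528 +0.85939]
t = (-0.4756, 0.3224, 1.4203) m
M0: Pc = R·M0+t = (-0.54281, +0.42803, +1.49194); u = 466.7·(-0.54281)/1.49194 + 305.7 = 135.9033, v = 516.6·(+0.42803)/1.49194 + 225.6 = 373.8109
M1: Pc = R·M1+t = (-0.36048, +0.40753, +1.40277); u = 466.7·(-0.36048)/1.40277 + 305.7 = 185.7706, v = 516.6·(+0.40753)/1.40277 + 225.6 = 375.6812
M2: Pc = R·M2+t = (-0.40839, +0.21677, +1.34866); u = 466.7·(-0.40839)/1.34866 + 305.7 = 164.3757, v = 516.6·(+0.21677)/1.34866 + 225.6 = 308.6318
M3: Pc = R·M3+t = (-0.59072, +0.23727, +1.43783); u = 466.7·(-0.59072)/1.43783 + 305.7 = 113.9583, v = 516.6·(+0.23727)/1.43783 + 225.6 = 310.8493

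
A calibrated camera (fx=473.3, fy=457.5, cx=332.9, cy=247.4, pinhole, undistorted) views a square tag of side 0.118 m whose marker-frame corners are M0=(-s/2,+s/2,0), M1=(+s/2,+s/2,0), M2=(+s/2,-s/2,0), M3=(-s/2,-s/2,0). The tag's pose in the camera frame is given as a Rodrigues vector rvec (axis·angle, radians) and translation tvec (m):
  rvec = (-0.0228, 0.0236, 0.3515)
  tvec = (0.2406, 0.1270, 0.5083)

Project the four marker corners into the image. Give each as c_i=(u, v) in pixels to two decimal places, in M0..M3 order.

Intrinsics K: fx=473.3, fy=457.5, cx=332.9, cy=247.4
Marker side s = 0.118 m; corners in marker frame (Z=0):
  M0 = (-0.0590, +0.0590, 0)
  M1 = (+0.0590, +0.0590, 0)
  M2 = (+0.0590, -0.0590, 0)
  M3 = (-0.0590, -0.0590, 0)
rvec = (-0.0228, 0.0236, 0.3515), |rvec| = θ = 0.35303 rad = 20.227°
Rodrigues: sinθ=0.34574, 1−cosθ=0.06167; R = I + sinθ·[k]× + (1−cosθ)·[k]×²:
    [+0.93859 -0.34451 +0.01915]
    [+0.34398 +0.93861 +0.02643]
    [-0.02708 -0.01822 +0.99947]
t = (0.2406, 0.1270, 0.5083) m
M0: Pc = R·M0+t = (+0.16490, +0.16208, +0.50882); u = 473.3·(+0.16490)/0.50882 + 332.9 = 486.2853, v = 457.5·(+0.16208)/0.50882 + 247.4 = 393.1345
M1: Pc = R·M1+t = (+0.27565, +0.20267, +0.50563); u = 473.3·(+0.27565)/0.50563 + 332.9 = 590.9269, v = 457.5·(+0.20267)/0.50563 + 247.4 = 430.7815
M2: Pc = R·M2+t = (+0.31630, +0.09192, +0.50778); u = 473.3·(+0.31630)/0.50778 + 332.9 = 627.7261, v = 457.5·(+0.09192)/0.50778 + 247.4 = 330.2158
M3: Pc = R·M3+t = (+0.20555, +0.05133, +0.51097); u = 473.3·(+0.20555)/0.51097 + 332.9 = 523.2948, v = 457.5·(+0.05133)/0.51097 + 247.4 = 293.3562

c0=(486.29, 393.13) c1=(590.93, 430.78) c2=(627.73, 330.22) c3=(523.29, 293.36)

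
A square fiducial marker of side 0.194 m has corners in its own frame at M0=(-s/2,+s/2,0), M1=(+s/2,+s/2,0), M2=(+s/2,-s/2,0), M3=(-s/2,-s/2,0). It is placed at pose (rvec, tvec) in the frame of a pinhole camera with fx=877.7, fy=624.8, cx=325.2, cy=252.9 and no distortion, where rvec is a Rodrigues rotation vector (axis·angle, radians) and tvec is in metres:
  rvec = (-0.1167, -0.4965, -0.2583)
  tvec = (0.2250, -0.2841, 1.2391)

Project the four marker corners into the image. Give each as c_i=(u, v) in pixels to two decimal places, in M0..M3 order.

Intrinsics K: fx=877.7, fy=624.8, cx=325.2, cy=252.9
Marker side s = 0.194 m; corners in marker frame (Z=0):
  M0 = (-0.0970, +0.0970, 0)
  M1 = (+0.0970, +0.0970, 0)
  M2 = (+0.0970, -0.0970, 0)
  M3 = (-0.0970, -0.0970, 0)
rvec = (-0.1167, -0.4965, -0.2583), |rvec| = θ = 0.57171 rad = 32.756°
Rodrigues: sinθ=0.54107, 1−cosθ=0.15902; R = I + sinθ·[k]× + (1−cosθ)·[k]×²:
    [+0.84760 +0.27265 -0.45523]
    [-0.21627 +0.96091 +0.17284]
    [+0.48456 -0.04805 +0.87344]
t = (0.2250, -0.2841, 1.2391) m
M0: Pc = R·M0+t = (+0.16923, -0.16991, +1.18744); u = 877.7·(+0.16923)/1.18744 + 325.2 = 450.2866, v = 624.8·(-0.16991)/1.18744 + 252.9 = 163.4957
M1: Pc = R·M1+t = (+0.33366, -0.21187, +1.28144); u = 877.7·(+0.33366)/1.28144 + 325.2 = 553.7374, v = 624.8·(-0.21187)/1.28144 + 252.9 = 149.5976
M2: Pc = R·M2+t = (+0.28077, -0.39829, +1.29076); u = 877.7·(+0.28077)/1.29076 + 325.2 = 516.1200, v = 624.8·(-0.39829)/1.29076 + 252.9 = 60.1075
M3: Pc = R·M3+t = (+0.11634, -0.35633, +1.19676); u = 877.7·(+0.11634)/1.19676 + 325.2 = 410.5202, v = 624.8·(-0.35633)/1.19676 + 252.9 = 66.8680

c0=(450.29, 163.50) c1=(553.74, 149.60) c2=(516.12, 60.11) c3=(410.52, 66.87)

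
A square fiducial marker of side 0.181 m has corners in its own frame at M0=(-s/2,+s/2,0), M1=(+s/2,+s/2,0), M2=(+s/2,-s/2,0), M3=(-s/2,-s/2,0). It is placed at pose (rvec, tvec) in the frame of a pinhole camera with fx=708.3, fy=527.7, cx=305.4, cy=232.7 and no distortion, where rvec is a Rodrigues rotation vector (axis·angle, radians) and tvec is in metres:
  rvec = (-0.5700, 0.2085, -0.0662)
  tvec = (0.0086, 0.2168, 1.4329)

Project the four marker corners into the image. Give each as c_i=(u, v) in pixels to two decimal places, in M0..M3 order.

c0=(265.23, 347.18) c1=(355.85, 341.50) c2=(352.07, 279.46) c3=(267.47, 286.10)

Intrinsics K: fx=708.3, fy=527.7, cx=305.4, cy=232.7
Marker side s = 0.181 m; corners in marker frame (Z=0):
  M0 = (-0.0905, +0.0905, 0)
  M1 = (+0.0905, +0.0905, 0)
  M2 = (+0.0905, -0.0905, 0)
  M3 = (-0.0905, -0.0905, 0)
rvec = (-0.5700, 0.2085, -0.0662), |rvec| = θ = 0.61054 rad = 34.981°
Rodrigues: sinθ=0.57331, 1−cosθ=0.18066; R = I + sinθ·[k]× + (1−cosθ)·[k]×²:
    [+0.97681 +0.00456 +0.21407]
    [-0.11976 +0.84041 +0.52855]
    [-0.17750 -0.54193 +0.82146]
t = (0.0086, 0.2168, 1.4329) m
M0: Pc = R·M0+t = (-0.07939, +0.30370, +1.39992); u = 708.3·(-0.07939)/1.39992 + 305.4 = 265.2330, v = 527.7·(+0.30370)/1.39992 + 232.7 = 347.1782
M1: Pc = R·M1+t = (+0.09741, +0.28202, +1.36779); u = 708.3·(+0.09741)/1.36779 + 305.4 = 355.8451, v = 527.7·(+0.28202)/1.36779 + 232.7 = 341.5040
M2: Pc = R·M2+t = (+0.09659, +0.12990, +1.46588); u = 708.3·(+0.09659)/1.46588 + 305.4 = 352.0704, v = 527.7·(+0.12990)/1.46588 + 232.7 = 279.4640
M3: Pc = R·M3+t = (-0.08021, +0.15158, +1.49801); u = 708.3·(-0.08021)/1.49801 + 305.4 = 267.4726, v = 527.7·(+0.15158)/1.49801 + 232.7 = 286.0972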